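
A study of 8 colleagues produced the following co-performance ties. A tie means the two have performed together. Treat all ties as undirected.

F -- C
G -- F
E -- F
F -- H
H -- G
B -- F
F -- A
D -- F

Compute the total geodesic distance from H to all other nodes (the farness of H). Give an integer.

Distances from H: A:2, B:2, C:2, D:2, E:2, F:1, G:1.
Sum = 2 + 2 + 2 + 2 + 2 + 1 + 1 = 12.

12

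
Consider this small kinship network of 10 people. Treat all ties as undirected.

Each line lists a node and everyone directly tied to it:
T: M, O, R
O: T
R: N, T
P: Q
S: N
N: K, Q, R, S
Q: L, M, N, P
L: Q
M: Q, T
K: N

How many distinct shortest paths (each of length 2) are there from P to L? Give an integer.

The shortest distance is 2, and the only length-2 path is P–Q–L. So there is exactly 1 shortest path.

1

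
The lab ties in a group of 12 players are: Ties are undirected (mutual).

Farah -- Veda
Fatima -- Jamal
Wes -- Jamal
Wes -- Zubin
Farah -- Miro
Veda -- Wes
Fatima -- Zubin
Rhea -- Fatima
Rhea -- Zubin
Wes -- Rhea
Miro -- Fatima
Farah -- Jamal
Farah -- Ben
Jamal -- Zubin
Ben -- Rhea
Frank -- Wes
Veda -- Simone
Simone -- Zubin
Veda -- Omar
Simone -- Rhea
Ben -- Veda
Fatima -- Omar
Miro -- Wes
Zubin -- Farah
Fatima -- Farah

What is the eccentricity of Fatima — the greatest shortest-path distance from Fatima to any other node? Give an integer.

Distances from Fatima: Ben:2, Farah:1, Frank:3, Jamal:1, Miro:1, Omar:1, Rhea:1, Simone:2, Veda:2, Wes:2, Zubin:1.
The largest is 3 (to Frank), so the eccentricity of Fatima is 3.

3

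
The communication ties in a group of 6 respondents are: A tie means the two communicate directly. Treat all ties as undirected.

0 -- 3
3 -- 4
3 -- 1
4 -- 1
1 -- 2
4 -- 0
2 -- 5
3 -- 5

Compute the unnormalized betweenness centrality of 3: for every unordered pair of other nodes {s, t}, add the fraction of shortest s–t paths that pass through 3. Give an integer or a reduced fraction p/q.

11/3

Pairs whose geodesics pass through 3 — 0–5: 1; 0–1: 1/2; 0–2: 2/3; 4–5: 1; 5–1: 1/2.
All other pairs contribute 0.
Summing the contributions gives betweenness(3) = 11/3.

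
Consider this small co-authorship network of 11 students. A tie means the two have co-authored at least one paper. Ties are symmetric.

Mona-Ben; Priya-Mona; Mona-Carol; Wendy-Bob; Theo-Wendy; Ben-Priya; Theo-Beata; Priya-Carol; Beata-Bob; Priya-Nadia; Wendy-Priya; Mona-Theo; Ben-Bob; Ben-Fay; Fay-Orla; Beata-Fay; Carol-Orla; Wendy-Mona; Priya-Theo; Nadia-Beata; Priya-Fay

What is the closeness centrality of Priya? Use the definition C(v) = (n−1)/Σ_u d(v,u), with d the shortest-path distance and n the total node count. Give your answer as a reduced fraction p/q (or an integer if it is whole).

10/13

Distances from Priya: Beata:2, Ben:1, Bob:2, Carol:1, Fay:1, Mona:1, Nadia:1, Orla:2, Theo:1, Wendy:1. Sum = 13.
n = 11, so closeness = 10/13.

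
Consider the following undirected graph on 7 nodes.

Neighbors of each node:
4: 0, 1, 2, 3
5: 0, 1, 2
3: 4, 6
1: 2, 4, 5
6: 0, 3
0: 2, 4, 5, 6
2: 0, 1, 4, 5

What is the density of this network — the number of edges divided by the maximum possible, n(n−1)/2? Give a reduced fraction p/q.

There are 11 edges and 7 nodes, so the maximum possible is C(7,2) = 21.
Density = 11/21.

11/21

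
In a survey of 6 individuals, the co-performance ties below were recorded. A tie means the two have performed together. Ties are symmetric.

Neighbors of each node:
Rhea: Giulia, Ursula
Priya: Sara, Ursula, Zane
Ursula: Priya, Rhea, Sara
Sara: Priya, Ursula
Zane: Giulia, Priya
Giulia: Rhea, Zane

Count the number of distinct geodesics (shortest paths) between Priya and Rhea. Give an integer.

1

The shortest distance is 2, and the only length-2 path is Priya–Ursula–Rhea. So there is exactly 1 shortest path.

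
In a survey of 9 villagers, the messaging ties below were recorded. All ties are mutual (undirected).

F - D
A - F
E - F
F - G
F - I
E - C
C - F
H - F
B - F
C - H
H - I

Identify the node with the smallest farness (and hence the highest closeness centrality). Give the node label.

F

Farness (sum of distances to all others) for each node — A:15, B:15, C:13, D:15, E:14, F:8, G:15, H:13, I:14.
The smallest farness is 8, for F, so F has the highest closeness.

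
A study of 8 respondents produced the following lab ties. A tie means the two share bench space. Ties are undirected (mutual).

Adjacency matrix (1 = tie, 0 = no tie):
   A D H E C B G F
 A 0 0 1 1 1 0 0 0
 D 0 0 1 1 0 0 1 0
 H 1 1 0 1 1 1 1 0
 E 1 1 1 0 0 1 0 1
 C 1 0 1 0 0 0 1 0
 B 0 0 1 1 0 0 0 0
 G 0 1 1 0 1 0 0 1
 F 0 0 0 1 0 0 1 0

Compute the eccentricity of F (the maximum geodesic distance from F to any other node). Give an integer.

Distances from F: A:2, B:2, C:2, D:2, E:1, G:1, H:2.
The largest is 2 (to A, D, H, B, and C), so the eccentricity of F is 2.

2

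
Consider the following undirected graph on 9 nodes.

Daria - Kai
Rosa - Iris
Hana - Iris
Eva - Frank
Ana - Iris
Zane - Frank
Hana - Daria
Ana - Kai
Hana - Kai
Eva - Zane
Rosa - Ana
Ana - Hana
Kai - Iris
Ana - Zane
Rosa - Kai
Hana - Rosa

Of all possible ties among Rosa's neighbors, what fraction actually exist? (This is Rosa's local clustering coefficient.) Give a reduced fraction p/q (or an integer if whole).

1

Rosa's neighbors: Ana, Hana, Iris, and Kai (k = 4).
Possible neighbor pairs: C(4,2) = 6. Edges among them: Ana–Hana, Ana–Iris, Ana–Kai, Hana–Iris, Hana–Kai, Iris–Kai → e = 6.
Clustering(Rosa) = 6/6 = 1.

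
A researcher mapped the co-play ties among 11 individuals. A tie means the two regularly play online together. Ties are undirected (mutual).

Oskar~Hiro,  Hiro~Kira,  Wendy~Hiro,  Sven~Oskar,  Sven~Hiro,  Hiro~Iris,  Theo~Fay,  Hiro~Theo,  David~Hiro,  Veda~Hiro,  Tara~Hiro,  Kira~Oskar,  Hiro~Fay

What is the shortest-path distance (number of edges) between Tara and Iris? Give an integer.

One shortest route is Tara – Hiro – Iris, which uses 2 edges, and Tara and Iris are not directly tied, so nothing shorter exists. So d(Tara,Iris) = 2.

2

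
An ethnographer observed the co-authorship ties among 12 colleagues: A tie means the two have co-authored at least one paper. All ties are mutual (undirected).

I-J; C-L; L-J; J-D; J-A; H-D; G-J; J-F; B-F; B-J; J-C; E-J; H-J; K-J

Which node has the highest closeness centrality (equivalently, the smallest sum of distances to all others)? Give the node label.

J

Farness (sum of distances to all others) for each node — A:21, B:20, C:20, D:20, E:21, F:20, G:21, H:20, I:21, J:11, K:21, L:20.
The smallest farness is 11, for J, so J has the highest closeness.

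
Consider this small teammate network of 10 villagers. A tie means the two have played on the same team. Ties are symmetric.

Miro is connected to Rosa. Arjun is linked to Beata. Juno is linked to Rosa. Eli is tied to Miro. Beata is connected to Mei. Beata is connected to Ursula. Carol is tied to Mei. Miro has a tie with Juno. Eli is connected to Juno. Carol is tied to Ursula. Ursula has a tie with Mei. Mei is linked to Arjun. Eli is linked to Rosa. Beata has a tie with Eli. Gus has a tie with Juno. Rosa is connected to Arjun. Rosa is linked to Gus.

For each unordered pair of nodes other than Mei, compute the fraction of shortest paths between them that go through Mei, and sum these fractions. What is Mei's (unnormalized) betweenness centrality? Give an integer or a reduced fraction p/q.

77/12

Pairs whose geodesics pass through Mei — Arjun–Ursula: 1/2; Arjun–Carol: 1; Beata–Carol: 1/2; Ursula–Rosa: 1/3; Ursula–Gus: 1/4; Carol–Juno: 2/3; Carol–Miro: 2/3; Carol–Eli: 1/2; Carol–Rosa: 1; Carol–Gus: 1.
All other pairs contribute 0.
Summing the contributions gives betweenness(Mei) = 77/12.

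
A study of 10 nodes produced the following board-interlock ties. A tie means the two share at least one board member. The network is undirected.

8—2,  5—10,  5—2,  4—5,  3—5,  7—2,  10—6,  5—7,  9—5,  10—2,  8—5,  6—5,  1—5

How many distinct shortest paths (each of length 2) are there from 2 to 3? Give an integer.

1

The shortest distance is 2, and the only length-2 path is 2–5–3. So there is exactly 1 shortest path.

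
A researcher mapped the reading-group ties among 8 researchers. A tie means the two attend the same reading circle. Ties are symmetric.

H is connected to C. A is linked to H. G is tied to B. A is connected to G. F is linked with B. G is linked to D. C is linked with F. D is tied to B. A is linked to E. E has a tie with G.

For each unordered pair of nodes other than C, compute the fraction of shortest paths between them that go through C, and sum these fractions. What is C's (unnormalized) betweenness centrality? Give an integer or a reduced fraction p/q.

2

Pairs whose geodesics pass through C — B–H: 1/2; F–H: 1; F–A: 1/2.
All other pairs contribute 0.
Summing the contributions gives betweenness(C) = 2.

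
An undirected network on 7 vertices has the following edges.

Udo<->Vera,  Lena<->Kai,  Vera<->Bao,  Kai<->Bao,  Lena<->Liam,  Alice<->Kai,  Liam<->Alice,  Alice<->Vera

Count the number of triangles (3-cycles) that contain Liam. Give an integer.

0

Liam's neighbors are Alice and Lena, but none of them are tied to each other, so no triangle contains Liam.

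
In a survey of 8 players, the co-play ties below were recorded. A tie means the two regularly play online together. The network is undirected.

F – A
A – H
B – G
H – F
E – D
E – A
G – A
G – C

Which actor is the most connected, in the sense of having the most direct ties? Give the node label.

A

Degrees — A:4, B:1, C:1, D:1, E:2, F:2, G:3, H:2.
The maximum is 4, attained only by A.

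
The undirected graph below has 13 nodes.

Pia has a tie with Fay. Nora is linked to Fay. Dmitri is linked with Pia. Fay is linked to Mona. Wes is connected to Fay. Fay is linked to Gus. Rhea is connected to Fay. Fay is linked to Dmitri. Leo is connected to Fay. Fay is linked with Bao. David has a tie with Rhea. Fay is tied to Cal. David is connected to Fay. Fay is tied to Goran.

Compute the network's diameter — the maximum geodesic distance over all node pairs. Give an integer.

2

Eccentricity of each node (its greatest distance to any other): Bao:2, Cal:2, David:2, Dmitri:2, Fay:1, Goran:2, Gus:2, Leo:2, Mona:2, Nora:2, Pia:2, Rhea:2, Wes:2.
The maximum eccentricity is 2, realized for instance by the pair Cal–Mona via Cal – Fay – Mona. So the diameter is 2.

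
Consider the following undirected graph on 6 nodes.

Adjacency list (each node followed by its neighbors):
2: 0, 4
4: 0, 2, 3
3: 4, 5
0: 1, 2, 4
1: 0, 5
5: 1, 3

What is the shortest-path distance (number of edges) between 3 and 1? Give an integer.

2

One shortest route is 3 – 5 – 1, which uses 2 edges, and 3 and 1 are not directly tied, so nothing shorter exists. So d(3,1) = 2.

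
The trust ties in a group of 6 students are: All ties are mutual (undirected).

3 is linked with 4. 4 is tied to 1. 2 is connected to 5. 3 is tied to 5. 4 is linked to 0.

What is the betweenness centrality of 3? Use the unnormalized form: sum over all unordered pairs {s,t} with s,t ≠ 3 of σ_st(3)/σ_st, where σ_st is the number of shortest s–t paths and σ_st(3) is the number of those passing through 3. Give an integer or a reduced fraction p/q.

Pairs whose geodesics pass through 3 — 1–5: 1; 1–2: 1; 4–5: 1; 4–2: 1; 5–0: 1; 2–0: 1.
All other pairs contribute 0.
Summing the contributions gives betweenness(3) = 6.

6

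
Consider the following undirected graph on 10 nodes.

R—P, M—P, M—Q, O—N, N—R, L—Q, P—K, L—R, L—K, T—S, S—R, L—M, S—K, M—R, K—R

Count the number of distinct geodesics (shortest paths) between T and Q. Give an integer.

The shortest distance is 4. The length-4 paths are: T–S–R–L–Q; T–S–K–L–Q; T–S–R–M–Q.
That gives 3 distinct shortest paths.

3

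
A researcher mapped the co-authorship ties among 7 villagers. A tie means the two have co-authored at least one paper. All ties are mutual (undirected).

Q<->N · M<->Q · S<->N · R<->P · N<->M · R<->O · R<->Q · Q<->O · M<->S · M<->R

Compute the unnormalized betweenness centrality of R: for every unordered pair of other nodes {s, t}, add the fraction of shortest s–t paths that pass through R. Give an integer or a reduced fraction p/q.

Pairs whose geodesics pass through R — P–N: 2/2; P–S: 1; P–O: 1; P–Q: 1; P–M: 1; S–O: 1/3; O–M: 1/2.
All other pairs contribute 0.
Summing the contributions gives betweenness(R) = 35/6.

35/6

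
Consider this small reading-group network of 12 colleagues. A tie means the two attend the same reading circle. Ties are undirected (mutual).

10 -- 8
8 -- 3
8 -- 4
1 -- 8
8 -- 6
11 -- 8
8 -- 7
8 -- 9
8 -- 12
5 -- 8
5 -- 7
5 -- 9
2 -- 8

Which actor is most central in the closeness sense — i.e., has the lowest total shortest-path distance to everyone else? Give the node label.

Farness (sum of distances to all others) for each node — 1:21, 2:21, 3:21, 4:21, 5:19, 6:21, 7:20, 8:11, 9:20, 10:21, 11:21, 12:21.
The smallest farness is 11, for 8, so 8 has the highest closeness.

8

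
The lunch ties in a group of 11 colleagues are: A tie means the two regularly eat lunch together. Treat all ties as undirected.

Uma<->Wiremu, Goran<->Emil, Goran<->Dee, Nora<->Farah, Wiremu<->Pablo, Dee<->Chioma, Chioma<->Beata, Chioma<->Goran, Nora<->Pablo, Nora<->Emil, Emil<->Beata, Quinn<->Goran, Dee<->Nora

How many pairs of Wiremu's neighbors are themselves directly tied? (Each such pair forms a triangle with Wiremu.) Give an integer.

0

Wiremu's neighbors are Pablo and Uma, but none of them are tied to each other, so no triangle contains Wiremu.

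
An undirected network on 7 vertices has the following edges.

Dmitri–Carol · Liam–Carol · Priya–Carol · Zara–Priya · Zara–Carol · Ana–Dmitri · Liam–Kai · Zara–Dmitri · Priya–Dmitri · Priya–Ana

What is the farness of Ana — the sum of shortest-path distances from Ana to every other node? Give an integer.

Distances from Ana: Carol:2, Dmitri:1, Kai:4, Liam:3, Priya:1, Zara:2.
Sum = 2 + 1 + 4 + 3 + 1 + 2 = 13.

13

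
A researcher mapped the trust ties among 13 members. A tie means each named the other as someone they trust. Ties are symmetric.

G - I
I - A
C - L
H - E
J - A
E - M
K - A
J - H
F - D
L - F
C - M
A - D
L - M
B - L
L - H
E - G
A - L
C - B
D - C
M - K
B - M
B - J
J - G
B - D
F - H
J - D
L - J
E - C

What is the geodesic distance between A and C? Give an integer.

One shortest route is A – D – C, which uses 2 edges, and A and C are not directly tied, so nothing shorter exists. So d(A,C) = 2.

2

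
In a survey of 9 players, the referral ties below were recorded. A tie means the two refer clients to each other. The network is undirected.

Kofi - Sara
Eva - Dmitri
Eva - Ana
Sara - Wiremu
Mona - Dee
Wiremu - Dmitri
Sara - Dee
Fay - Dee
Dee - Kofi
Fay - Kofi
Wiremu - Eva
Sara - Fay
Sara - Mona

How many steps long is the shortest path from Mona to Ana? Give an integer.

4

One shortest route is Mona – Sara – Wiremu – Eva – Ana, which uses 4 edges, and at distance 3 from Mona we only reach {Dmitri, Eva}, which does not include Ana. So d(Mona,Ana) = 4.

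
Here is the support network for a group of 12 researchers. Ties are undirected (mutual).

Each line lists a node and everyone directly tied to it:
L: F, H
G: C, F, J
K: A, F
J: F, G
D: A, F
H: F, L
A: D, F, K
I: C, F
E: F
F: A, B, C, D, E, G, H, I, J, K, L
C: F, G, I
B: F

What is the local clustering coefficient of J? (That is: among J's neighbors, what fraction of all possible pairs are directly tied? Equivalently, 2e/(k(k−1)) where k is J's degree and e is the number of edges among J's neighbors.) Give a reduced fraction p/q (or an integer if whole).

1

J's neighbors: F and G (k = 2).
Possible neighbor pairs: C(2,2) = 1. Edges among them: F–G → e = 1.
Clustering(J) = 1/1.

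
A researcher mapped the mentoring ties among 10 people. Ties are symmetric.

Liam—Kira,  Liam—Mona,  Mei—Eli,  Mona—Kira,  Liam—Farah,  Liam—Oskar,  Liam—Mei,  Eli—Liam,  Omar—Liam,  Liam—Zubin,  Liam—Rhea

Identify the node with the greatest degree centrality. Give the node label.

Degrees — Eli:2, Farah:1, Kira:2, Liam:9, Mei:2, Mona:2, Omar:1, Oskar:1, Rhea:1, Zubin:1.
The maximum is 9, attained only by Liam.

Liam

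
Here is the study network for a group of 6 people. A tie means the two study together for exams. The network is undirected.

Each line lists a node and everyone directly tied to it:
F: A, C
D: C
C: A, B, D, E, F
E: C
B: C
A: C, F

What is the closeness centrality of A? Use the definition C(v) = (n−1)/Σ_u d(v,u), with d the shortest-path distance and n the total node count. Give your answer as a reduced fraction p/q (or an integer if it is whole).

Distances from A: B:2, C:1, D:2, E:2, F:1. Sum = 8.
n = 6, so closeness = 5/8.

5/8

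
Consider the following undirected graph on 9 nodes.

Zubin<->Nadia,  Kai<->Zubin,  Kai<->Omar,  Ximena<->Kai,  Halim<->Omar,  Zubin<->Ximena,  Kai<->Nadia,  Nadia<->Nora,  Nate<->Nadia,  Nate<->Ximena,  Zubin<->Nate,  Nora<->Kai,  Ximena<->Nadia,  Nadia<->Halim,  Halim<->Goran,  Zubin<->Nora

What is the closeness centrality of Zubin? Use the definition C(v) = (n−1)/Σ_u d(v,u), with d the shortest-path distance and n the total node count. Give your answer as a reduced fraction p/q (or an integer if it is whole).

2/3

Distances from Zubin: Goran:3, Halim:2, Kai:1, Nadia:1, Nate:1, Nora:1, Omar:2, Ximena:1. Sum = 12.
n = 9, so closeness = 8/12 = 2/3.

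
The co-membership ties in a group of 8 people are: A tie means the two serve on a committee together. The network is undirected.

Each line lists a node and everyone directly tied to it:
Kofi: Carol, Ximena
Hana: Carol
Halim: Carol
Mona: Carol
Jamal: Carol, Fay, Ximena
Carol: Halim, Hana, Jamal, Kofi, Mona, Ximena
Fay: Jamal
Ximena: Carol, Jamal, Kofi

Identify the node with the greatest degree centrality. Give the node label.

Degrees — Carol:6, Fay:1, Halim:1, Hana:1, Jamal:3, Kofi:2, Mona:1, Ximena:3.
The maximum is 6, attained only by Carol.

Carol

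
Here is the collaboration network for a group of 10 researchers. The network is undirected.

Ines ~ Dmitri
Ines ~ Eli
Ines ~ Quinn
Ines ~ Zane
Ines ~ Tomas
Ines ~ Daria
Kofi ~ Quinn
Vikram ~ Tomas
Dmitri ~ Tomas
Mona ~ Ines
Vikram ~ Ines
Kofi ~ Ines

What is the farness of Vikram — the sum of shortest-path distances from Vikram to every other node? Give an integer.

16

Distances from Vikram: Daria:2, Dmitri:2, Eli:2, Ines:1, Kofi:2, Mona:2, Quinn:2, Tomas:1, Zane:2.
Sum = 2 + 2 + 2 + 1 + 2 + 2 + 2 + 1 + 2 = 16.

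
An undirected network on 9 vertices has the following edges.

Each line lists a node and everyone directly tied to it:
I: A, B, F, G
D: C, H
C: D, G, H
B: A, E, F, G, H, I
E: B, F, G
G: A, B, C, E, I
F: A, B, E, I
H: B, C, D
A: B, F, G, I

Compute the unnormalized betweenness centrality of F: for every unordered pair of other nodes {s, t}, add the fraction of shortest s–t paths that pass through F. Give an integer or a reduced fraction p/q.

Pairs whose geodesics pass through F — A–E: 1/3; I–E: 1/3.
All other pairs contribute 0.
Summing the contributions gives betweenness(F) = 2/3.

2/3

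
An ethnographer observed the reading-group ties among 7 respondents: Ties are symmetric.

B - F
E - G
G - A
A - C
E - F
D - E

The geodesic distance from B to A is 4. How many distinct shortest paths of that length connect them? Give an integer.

1

The shortest distance is 4, and the only length-4 path is B–F–E–G–A. So there is exactly 1 shortest path.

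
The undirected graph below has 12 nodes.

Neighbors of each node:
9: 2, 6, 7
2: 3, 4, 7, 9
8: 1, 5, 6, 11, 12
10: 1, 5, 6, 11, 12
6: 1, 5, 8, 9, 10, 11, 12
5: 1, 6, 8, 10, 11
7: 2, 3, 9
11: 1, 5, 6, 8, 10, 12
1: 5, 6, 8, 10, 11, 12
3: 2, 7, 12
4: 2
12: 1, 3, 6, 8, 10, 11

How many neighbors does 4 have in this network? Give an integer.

4 is directly tied to 2. That is 1 neighbor, so the degree of 4 is 1.

1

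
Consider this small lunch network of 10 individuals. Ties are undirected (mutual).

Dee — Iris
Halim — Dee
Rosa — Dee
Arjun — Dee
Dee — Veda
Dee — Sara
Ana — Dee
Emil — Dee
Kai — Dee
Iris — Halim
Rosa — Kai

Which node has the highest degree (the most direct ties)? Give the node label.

Dee

Degrees — Ana:1, Arjun:1, Dee:9, Emil:1, Halim:2, Iris:2, Kai:2, Rosa:2, Sara:1, Veda:1.
The maximum is 9, attained only by Dee.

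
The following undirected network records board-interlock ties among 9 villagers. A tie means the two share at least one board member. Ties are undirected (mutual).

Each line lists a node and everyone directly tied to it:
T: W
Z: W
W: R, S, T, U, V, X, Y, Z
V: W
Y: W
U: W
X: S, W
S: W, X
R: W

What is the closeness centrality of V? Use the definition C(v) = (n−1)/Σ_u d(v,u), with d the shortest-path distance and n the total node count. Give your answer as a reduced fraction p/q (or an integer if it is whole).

Distances from V: R:2, S:2, T:2, U:2, W:1, X:2, Y:2, Z:2. Sum = 15.
n = 9, so closeness = 8/15.

8/15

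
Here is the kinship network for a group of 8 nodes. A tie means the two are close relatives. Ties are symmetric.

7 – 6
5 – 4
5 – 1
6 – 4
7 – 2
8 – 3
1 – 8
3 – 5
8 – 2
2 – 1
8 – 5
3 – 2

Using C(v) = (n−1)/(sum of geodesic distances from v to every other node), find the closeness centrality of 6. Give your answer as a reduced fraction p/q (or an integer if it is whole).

7/15

Distances from 6: 1:3, 2:2, 3:3, 4:1, 5:2, 7:1, 8:3. Sum = 15.
n = 8, so closeness = 7/15.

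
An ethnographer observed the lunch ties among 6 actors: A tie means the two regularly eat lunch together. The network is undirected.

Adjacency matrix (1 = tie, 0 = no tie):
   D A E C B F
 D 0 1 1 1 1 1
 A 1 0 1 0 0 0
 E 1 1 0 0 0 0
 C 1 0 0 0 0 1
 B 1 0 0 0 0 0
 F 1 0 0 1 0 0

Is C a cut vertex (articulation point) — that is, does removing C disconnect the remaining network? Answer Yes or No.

Even without C, every remaining node can still reach every other (the residual graph is connected), so C is not a cut vertex.

No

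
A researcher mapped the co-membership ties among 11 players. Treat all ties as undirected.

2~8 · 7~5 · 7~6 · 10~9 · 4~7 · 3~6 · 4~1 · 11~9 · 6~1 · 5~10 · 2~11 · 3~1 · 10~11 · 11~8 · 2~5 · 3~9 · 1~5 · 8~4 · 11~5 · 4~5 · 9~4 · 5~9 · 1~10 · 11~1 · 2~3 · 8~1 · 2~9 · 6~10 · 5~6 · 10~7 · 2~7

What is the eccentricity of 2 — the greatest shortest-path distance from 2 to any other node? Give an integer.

Distances from 2: 1:2, 3:1, 4:2, 5:1, 6:2, 7:1, 8:1, 9:1, 10:2, 11:1.
The largest is 2 (to 10, 6, 4, and 1), so the eccentricity of 2 is 2.

2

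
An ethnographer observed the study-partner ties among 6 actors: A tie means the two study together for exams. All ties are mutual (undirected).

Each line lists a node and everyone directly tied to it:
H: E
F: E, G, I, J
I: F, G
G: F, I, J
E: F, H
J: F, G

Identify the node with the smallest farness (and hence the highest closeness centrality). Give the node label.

Farness (sum of distances to all others) for each node — E:8, F:6, G:8, H:12, I:9, J:9.
The smallest farness is 6, for F, so F has the highest closeness.

F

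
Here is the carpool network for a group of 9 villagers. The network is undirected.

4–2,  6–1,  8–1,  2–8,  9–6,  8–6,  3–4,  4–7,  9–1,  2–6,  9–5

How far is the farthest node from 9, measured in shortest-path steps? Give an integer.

Distances from 9: 1:1, 2:2, 3:4, 4:3, 5:1, 6:1, 7:4, 8:2.
The largest is 4 (to 3 and 7), so the eccentricity of 9 is 4.

4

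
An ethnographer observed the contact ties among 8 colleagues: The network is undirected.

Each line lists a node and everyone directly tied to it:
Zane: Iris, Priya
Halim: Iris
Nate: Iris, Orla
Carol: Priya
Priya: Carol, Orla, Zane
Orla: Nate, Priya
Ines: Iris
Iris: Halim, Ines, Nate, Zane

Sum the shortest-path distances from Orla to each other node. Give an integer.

Distances from Orla: Carol:2, Halim:3, Ines:3, Iris:2, Nate:1, Priya:1, Zane:2.
Sum = 2 + 3 + 3 + 2 + 1 + 1 + 2 = 14.

14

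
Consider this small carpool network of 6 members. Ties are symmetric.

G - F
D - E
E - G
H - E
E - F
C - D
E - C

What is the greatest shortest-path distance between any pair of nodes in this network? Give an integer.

Eccentricity of each node (its greatest distance to any other): C:2, D:2, E:1, F:2, G:2, H:2.
The maximum eccentricity is 2, realized for instance by the pair F–D via F – E – D. So the diameter is 2.

2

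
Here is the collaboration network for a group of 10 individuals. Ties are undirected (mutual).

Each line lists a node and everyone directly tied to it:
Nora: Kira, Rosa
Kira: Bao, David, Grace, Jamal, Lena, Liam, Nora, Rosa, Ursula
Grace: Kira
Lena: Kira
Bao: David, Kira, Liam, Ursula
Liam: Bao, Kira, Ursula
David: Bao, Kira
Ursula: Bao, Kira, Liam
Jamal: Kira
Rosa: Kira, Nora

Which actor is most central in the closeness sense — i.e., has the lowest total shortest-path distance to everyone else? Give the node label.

Farness (sum of distances to all others) for each node — Bao:14, David:16, Grace:17, Jamal:17, Kira:9, Lena:17, Liam:15, Nora:16, Rosa:16, Ursula:15.
The smallest farness is 9, for Kira, so Kira has the highest closeness.

Kira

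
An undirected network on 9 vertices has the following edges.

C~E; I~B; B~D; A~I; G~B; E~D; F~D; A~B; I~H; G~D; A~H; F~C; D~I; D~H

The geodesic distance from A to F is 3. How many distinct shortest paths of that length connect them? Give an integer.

3

The shortest distance is 3. The length-3 paths are: A–B–D–F; A–H–D–F; A–I–D–F.
That gives 3 distinct shortest paths.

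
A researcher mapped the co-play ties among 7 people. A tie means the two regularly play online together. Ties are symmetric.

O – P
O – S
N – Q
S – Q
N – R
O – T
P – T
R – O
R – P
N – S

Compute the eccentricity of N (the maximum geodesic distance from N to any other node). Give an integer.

3

Distances from N: O:2, P:2, Q:1, R:1, S:1, T:3.
The largest is 3 (to T), so the eccentricity of N is 3.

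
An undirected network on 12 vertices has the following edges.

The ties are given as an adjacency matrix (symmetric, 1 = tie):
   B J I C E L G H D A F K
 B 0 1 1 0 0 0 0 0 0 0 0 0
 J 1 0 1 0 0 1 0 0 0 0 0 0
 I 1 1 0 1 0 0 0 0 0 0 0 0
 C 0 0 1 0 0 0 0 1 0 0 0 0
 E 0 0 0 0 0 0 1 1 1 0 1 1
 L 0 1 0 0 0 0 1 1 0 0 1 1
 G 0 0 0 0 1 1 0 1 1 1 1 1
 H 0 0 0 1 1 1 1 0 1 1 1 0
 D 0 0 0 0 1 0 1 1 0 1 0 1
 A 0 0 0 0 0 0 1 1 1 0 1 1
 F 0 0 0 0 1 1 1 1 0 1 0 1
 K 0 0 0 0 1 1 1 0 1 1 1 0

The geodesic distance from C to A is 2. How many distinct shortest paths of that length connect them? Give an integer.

1

The shortest distance is 2, and the only length-2 path is C–H–A. So there is exactly 1 shortest path.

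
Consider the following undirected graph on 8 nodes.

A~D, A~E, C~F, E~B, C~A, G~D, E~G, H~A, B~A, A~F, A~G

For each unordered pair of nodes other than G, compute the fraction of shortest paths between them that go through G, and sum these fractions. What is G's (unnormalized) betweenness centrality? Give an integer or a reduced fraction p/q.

Pairs whose geodesics pass through G — D–E: 1/2.
All other pairs contribute 0.
Summing the contributions gives betweenness(G) = 1/2.

1/2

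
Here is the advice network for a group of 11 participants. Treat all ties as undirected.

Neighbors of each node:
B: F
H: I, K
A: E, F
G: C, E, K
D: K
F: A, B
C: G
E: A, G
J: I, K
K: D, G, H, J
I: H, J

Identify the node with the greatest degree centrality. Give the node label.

Degrees — A:2, B:1, C:1, D:1, E:2, F:2, G:3, H:2, I:2, J:2, K:4.
The maximum is 4, attained only by K.

K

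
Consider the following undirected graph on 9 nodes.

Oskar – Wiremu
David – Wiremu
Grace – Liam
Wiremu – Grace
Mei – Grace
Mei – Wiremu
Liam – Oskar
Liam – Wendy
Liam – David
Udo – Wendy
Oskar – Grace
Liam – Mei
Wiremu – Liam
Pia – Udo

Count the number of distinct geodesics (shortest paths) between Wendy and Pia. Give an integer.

1

The shortest distance is 2, and the only length-2 path is Wendy–Udo–Pia. So there is exactly 1 shortest path.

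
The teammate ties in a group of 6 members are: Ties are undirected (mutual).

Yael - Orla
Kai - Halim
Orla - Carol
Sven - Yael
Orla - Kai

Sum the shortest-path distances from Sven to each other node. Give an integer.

13

Distances from Sven: Carol:3, Halim:4, Kai:3, Orla:2, Yael:1.
Sum = 3 + 4 + 3 + 2 + 1 = 13.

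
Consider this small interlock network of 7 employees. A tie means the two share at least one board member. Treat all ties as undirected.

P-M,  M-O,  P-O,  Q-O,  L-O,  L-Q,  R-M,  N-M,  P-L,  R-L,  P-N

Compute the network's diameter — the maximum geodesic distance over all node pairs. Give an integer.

Eccentricity of each node (its greatest distance to any other): L:2, M:2, N:3, O:2, P:2, Q:3, R:2.
The maximum eccentricity is 3, realized for instance by the pair N–Q via N – P – O – Q. So the diameter is 3.

3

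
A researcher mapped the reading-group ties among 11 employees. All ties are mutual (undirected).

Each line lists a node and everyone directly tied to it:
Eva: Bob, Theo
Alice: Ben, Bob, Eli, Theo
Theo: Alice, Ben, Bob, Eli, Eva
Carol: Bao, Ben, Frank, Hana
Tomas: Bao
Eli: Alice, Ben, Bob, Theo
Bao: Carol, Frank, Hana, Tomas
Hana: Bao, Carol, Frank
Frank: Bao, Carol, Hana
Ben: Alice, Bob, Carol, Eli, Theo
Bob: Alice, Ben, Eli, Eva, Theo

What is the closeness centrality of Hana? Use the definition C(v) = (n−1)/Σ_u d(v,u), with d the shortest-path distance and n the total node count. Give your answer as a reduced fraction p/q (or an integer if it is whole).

Distances from Hana: Alice:3, Bao:1, Ben:2, Bob:3, Carol:1, Eli:3, Eva:4, Frank:1, Theo:3, Tomas:2. Sum = 23.
n = 11, so closeness = 10/23.

10/23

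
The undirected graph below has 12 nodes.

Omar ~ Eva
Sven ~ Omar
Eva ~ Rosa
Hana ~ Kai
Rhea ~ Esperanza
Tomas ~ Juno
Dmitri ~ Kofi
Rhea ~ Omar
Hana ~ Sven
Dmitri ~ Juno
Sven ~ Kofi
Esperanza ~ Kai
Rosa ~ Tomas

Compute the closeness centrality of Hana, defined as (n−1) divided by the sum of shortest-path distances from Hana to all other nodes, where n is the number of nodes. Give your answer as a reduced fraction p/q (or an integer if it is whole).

Distances from Hana: Dmitri:3, Esperanza:2, Eva:3, Juno:4, Kai:1, Kofi:2, Omar:2, Rhea:3, Rosa:4, Sven:1, Tomas:5. Sum = 30.
n = 12, so closeness = 11/30.

11/30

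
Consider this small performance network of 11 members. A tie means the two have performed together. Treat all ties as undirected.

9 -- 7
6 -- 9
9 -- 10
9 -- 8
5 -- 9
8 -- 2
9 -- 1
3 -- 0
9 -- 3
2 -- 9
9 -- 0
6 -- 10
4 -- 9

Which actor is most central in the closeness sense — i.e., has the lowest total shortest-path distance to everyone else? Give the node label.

Farness (sum of distances to all others) for each node — 0:18, 1:19, 2:18, 3:18, 4:19, 5:19, 6:18, 7:19, 8:18, 9:10, 10:18.
The smallest farness is 10, for 9, so 9 has the highest closeness.

9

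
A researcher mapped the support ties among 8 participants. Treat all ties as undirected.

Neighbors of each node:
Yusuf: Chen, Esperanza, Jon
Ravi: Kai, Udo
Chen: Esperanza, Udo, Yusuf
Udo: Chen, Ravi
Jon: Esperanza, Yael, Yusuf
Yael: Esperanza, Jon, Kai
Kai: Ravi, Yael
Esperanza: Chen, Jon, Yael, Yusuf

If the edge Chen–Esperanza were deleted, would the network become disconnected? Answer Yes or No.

No

Even without that edge, Chen still reaches Esperanza via Chen – Yusuf – Esperanza, so the network stays connected. Not a bridge.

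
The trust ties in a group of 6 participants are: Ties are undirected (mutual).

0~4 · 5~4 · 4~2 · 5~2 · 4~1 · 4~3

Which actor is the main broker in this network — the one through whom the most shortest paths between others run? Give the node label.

Unnormalized betweenness of each node: 0:0, 1:0, 2:0, 3:0, 4:9, 5:0.
4 has the largest value, 9, making it the main broker — the node through which the most shortest paths run.

4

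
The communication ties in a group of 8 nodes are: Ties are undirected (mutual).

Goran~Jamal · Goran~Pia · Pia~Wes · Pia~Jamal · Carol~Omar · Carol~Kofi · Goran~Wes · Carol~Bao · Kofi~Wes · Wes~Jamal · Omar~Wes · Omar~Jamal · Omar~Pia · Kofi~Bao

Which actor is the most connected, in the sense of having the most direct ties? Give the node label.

Degrees — Bao:2, Carol:3, Goran:3, Jamal:4, Kofi:3, Omar:4, Pia:4, Wes:5.
The maximum is 5, attained only by Wes.

Wes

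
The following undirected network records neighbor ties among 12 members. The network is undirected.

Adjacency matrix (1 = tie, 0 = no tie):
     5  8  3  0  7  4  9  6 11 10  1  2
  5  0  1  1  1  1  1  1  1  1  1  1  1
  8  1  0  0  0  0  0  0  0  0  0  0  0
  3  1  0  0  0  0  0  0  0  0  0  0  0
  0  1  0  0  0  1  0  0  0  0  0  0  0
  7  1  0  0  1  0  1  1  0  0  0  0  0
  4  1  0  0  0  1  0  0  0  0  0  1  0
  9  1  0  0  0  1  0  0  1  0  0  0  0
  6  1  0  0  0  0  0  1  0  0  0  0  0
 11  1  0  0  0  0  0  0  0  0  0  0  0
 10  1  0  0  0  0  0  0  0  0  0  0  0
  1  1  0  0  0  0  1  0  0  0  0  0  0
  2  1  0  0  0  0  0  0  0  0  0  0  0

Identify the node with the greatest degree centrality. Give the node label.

5

Degrees — 0:2, 1:2, 2:1, 3:1, 4:3, 5:11, 6:2, 7:4, 8:1, 9:3, 10:1, 11:1.
The maximum is 11, attained only by 5.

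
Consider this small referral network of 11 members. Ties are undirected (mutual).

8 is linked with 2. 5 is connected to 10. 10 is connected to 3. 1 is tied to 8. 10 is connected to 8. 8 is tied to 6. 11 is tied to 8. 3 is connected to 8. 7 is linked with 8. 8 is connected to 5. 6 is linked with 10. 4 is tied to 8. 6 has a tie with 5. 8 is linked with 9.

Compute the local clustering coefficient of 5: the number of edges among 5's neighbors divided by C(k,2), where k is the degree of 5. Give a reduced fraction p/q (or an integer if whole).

5's neighbors: 6, 8, and 10 (k = 3).
Possible neighbor pairs: C(3,2) = 3. Edges among them: 6–8, 6–10, 8–10 → e = 3.
Clustering(5) = 3/3 = 1.

1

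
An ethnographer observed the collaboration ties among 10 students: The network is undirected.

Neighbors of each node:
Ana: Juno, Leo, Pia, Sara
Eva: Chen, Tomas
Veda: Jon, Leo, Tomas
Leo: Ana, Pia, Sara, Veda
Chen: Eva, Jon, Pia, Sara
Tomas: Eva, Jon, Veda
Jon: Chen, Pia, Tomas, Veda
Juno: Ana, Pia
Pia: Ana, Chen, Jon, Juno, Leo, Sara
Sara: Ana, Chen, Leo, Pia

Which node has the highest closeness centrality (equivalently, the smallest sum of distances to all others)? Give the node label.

Farness (sum of distances to all others) for each node — Ana:16, Chen:14, Eva:19, Jon:14, Juno:19, Leo:15, Pia:12, Sara:15, Tomas:18, Veda:16.
The smallest farness is 12, for Pia, so Pia has the highest closeness.

Pia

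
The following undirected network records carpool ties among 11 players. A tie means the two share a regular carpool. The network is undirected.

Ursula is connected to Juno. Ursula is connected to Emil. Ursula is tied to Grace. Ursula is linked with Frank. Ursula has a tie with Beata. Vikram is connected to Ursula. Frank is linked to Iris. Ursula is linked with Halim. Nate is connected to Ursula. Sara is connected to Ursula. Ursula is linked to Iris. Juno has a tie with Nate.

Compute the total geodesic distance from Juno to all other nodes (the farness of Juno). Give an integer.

Distances from Juno: Beata:2, Emil:2, Frank:2, Grace:2, Halim:2, Iris:2, Nate:1, Sara:2, Ursula:1, Vikram:2.
Sum = 2 + 2 + 2 + 2 + 2 + 2 + 1 + 2 + 1 + 2 = 18.

18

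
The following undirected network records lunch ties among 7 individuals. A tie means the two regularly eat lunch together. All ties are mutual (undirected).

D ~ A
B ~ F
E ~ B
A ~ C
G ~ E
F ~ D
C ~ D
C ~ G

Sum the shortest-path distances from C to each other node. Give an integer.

Distances from C: A:1, B:3, D:1, E:2, F:2, G:1.
Sum = 1 + 3 + 1 + 2 + 2 + 1 = 10.

10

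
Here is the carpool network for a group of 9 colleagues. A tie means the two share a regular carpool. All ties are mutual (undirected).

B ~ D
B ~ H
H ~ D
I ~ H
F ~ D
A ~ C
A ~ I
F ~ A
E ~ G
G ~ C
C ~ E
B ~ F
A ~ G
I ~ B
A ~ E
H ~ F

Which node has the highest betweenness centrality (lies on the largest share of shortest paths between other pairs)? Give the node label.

Unnormalized betweenness of each node: A:46/3, B:5/6, C:0, D:0, E:0, F:8, G:0, H:5/6, I:4.
A has the largest value, 46/3, making it the main broker — the node through which the most shortest paths run.

A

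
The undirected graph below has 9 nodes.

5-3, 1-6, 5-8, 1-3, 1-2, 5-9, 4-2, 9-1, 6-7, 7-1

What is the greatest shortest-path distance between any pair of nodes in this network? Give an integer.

Eccentricity of each node (its greatest distance to any other): 1:3, 2:4, 3:3, 4:5, 5:4, 6:4, 7:4, 8:5, 9:3.
The maximum eccentricity is 5, realized for instance by the pair 4–8 via 4 – 2 – 1 – 3 – 5 – 8. So the diameter is 5.

5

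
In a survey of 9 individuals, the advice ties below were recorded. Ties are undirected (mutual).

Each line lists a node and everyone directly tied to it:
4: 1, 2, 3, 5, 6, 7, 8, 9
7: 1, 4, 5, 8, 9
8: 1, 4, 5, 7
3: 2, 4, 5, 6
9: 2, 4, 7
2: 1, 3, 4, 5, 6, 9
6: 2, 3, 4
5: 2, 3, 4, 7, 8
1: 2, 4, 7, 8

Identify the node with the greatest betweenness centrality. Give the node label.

4

Unnormalized betweenness of each node: 1:7/12, 2:13/4, 3:1/3, 4:22/3, 5:19/12, 6:0, 7:17/12, 8:1/4, 9:1/4.
4 has the largest value, 22/3, making it the main broker — the node through which the most shortest paths run.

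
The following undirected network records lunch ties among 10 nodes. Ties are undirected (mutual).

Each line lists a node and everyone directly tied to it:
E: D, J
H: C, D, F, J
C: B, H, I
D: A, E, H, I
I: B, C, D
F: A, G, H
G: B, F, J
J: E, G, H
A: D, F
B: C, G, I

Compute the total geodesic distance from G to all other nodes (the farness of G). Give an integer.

16

Distances from G: A:2, B:1, C:2, D:3, E:2, F:1, H:2, I:2, J:1.
Sum = 2 + 1 + 2 + 3 + 2 + 1 + 2 + 2 + 1 = 16.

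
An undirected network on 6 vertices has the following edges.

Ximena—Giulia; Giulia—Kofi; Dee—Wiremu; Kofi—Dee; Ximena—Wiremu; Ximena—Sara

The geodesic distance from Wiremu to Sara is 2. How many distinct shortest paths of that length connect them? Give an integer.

The shortest distance is 2, and the only length-2 path is Wiremu–Ximena–Sara. So there is exactly 1 shortest path.

1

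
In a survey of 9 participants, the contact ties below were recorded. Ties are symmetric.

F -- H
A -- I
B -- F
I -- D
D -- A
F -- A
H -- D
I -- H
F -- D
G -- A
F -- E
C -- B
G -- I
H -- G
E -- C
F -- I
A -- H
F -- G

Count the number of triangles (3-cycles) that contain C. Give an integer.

0

C's neighbors are B and E, but none of them are tied to each other, so no triangle contains C.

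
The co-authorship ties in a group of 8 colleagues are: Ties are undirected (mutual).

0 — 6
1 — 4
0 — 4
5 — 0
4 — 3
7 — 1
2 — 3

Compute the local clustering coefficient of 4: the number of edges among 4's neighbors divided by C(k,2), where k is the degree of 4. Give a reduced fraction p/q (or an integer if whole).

0

4's neighbors: 0, 1, and 3 (k = 3).
Possible neighbor pairs: C(3,2) = 3. Edges among them: none → e = 0.
Clustering(4) = 0/3 = 0.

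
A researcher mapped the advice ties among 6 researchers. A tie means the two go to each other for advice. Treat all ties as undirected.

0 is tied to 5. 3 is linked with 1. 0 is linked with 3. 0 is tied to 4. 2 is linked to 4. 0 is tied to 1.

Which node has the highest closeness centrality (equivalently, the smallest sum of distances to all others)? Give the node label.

0

Farness (sum of distances to all others) for each node — 0:6, 1:9, 2:12, 3:9, 4:8, 5:10.
The smallest farness is 6, for 0, so 0 has the highest closeness.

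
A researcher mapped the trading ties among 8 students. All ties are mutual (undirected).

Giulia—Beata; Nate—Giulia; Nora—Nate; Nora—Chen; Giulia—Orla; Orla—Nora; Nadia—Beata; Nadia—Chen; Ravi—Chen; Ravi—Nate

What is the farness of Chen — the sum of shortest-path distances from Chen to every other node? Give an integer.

Distances from Chen: Beata:2, Giulia:3, Nadia:1, Nate:2, Nora:1, Orla:2, Ravi:1.
Sum = 2 + 3 + 1 + 2 + 1 + 2 + 1 = 12.

12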